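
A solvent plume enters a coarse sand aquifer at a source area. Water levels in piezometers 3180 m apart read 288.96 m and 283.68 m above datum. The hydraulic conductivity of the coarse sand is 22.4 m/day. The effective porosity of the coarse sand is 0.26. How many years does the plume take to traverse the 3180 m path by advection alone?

Hydraulic gradient i = (288.96 − 283.68) / 3180 = 5.28 / 3180 = 0.001660.
Darcy flux q = K · i = 22.40 × 0.001660 = 0.03719 m/day.
Seepage velocity v = q / n_e = 0.03719 / 0.26 = 0.1430 m/day.
Travel time t = L / v = 3180 / 0.1430 = 22230 days = 60.86 years.

60.9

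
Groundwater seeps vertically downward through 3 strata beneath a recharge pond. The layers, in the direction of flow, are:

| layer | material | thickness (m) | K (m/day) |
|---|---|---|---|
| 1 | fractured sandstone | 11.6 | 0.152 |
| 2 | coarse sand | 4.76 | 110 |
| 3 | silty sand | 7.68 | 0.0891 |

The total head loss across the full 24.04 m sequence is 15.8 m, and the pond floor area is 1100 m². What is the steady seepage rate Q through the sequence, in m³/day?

107

Flow is perpendicular to layering, so the layers act in series and the equivalent K is the thickness-weighted harmonic mean.
Total thickness L = 11.6 + 4.76 + 7.68 = 24.04 m.
Σ(b_i/K_i) = 11.6/0.152 + 4.76/110 + 7.68/0.0891 = 162.6 d.
K_eq = L / Σ(b_i/K_i) = 24.04 / 162.6 = 0.1479 m/day.
Q = K_eq · A · (Δh/L) = 0.1479 × 1100 × (15.8/24.04) = 106.9 m³/day.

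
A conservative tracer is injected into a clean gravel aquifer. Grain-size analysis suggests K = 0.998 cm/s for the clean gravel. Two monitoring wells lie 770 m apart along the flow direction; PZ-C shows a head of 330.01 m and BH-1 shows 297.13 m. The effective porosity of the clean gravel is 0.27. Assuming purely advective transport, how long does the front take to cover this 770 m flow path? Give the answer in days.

Convert K: 0.998 cm/s × 864 = 862.3 m/day.
Hydraulic gradient i = (330.01 − 297.13) / 770 = 32.88 / 770 = 0.04270.
Darcy flux q = K · i = 862.3 × 0.04270 = 36.82 m/day.
Seepage velocity v = q / n_e = 36.82 / 0.27 = 136.4 m/day.
Travel time t = L / v = 770 / 136.4 = 5.646 days.

5.65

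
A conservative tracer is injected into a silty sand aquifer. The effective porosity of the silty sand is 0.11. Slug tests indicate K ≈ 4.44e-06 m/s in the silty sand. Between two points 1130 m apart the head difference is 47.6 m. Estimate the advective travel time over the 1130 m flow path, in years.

Convert K: 4.44e-06 m/s × 86400 = 0.3836 m/day.
Hydraulic gradient i = Δh / L = 47.6 / 1130 = 0.04212.
Darcy flux q = K · i = 0.3836 × 0.04212 = 0.01616 m/day.
Seepage velocity v = q / n_e = 0.01616 / 0.11 = 0.1469 m/day.
Travel time t = L / v = 1130 / 0.1469 = 7692 days = 21.06 years.

21.1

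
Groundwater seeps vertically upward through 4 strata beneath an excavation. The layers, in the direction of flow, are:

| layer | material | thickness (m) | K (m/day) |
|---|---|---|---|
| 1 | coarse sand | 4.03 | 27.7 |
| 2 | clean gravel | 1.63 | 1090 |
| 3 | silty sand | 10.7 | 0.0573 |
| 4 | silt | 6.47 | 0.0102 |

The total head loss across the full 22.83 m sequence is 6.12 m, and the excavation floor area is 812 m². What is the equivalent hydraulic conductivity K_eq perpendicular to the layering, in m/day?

0.0278

Flow is perpendicular to layering, so the layers act in series and the equivalent K is the thickness-weighted harmonic mean.
Total thickness L = 4.03 + 1.63 + 10.7 + 6.47 = 22.83 m.
Σ(b_i/K_i) = 4.03/27.7 + 1.63/1090 + 10.7/0.0573 + 6.47/0.0102 = 821.2 d.
K_eq = L / Σ(b_i/K_i) = 22.83 / 821.2 = 0.02780 m/day.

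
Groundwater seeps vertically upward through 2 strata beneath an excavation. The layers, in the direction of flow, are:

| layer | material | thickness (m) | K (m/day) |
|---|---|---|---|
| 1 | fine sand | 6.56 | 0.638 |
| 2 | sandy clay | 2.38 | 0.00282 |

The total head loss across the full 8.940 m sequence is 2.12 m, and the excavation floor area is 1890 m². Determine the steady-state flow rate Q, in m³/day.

4.69

Flow is perpendicular to layering, so the layers act in series and the equivalent K is the thickness-weighted harmonic mean.
Total thickness L = 6.56 + 2.38 = 8.940 m.
Σ(b_i/K_i) = 6.56/0.638 + 2.38/0.00282 = 854.3 d.
K_eq = L / Σ(b_i/K_i) = 8.940 / 854.3 = 0.01047 m/day.
Q = K_eq · A · (Δh/L) = 0.01047 × 1890 × (2.12/8.940) = 4.690 m³/day.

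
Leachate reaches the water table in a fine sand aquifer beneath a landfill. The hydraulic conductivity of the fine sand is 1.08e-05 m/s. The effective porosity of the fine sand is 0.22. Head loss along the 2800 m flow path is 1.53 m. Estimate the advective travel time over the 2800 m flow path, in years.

Convert K: 1.08e-05 m/s × 86400 = 0.9331 m/day.
Hydraulic gradient i = Δh / L = 1.53 / 2800 = 0.0005464.
Darcy flux q = K · i = 0.9331 × 0.0005464 = 0.0005099 m/day.
Seepage velocity v = q / n_e = 0.0005099 / 0.22 = 0.002318 m/day.
Travel time t = L / v = 2800 / 0.002318 = 1.208e+06 days = 3308 years.

3310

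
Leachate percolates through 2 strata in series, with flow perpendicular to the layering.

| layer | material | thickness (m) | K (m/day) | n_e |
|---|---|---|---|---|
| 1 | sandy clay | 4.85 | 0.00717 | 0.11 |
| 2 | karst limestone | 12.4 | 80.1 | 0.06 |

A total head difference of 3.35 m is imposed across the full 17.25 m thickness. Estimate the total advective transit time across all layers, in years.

With flow normal to the layers, continuity requires the same specific discharge q through every layer.
Σ(b_i/K_i) = 4.85/0.00717 + 12.4/80.1 = 676.6 d.
q = Δh / Σ(b_i/K_i) = 3.35 / 676.6 = 0.004951 m/day.
In each layer the seepage velocity is v_i = q/n_i, so the layer transit time is t_i = b_i·n_i / q:
  layer 1 (sandy clay): t_1 = 4.85 × 0.11 / 0.004951 = 107.7 d
  layer 2 (karst limestone): t_2 = 12.4 × 0.06 / 0.004951 = 150.3 d
Total t = Σ t_i = 258.0 days = 0.7064 years.

0.706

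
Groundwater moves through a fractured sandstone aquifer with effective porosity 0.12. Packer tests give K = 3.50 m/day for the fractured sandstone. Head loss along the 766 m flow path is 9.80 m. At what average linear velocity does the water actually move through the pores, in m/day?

Hydraulic gradient i = Δh / L = 9.80 / 766 = 0.01279.
Darcy flux q = K · i = 3.500 × 0.01279 = 0.04478 m/day.
Seepage velocity v = q / n_e = 0.04478 / 0.12 = 0.3732 m/day.

0.373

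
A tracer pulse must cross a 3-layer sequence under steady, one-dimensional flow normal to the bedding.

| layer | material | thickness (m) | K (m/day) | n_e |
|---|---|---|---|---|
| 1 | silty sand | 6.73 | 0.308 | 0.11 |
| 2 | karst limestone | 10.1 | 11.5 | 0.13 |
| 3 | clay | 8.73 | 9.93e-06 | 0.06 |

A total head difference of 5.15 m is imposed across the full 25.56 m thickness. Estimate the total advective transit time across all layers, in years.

1200

With flow normal to the layers, continuity requires the same specific discharge q through every layer.
Σ(b_i/K_i) = 6.73/0.308 + 10.1/11.5 + 8.73/9.93e-06 = 8.792e+05 d.
q = Δh / Σ(b_i/K_i) = 5.15 / 8.792e+05 = 5.858e-06 m/day.
In each layer the seepage velocity is v_i = q/n_i, so the layer transit time is t_i = b_i·n_i / q:
  layer 1 (silty sand): t_1 = 6.73 × 0.11 / 5.858e-06 = 1.264e+05 d
  layer 2 (karst limestone): t_2 = 10.1 × 0.13 / 5.858e-06 = 2.241e+05 d
  layer 3 (clay): t_3 = 8.73 × 0.06 / 5.858e-06 = 89420 d
Total t = Σ t_i = 4.399e+05 days = 1205 years.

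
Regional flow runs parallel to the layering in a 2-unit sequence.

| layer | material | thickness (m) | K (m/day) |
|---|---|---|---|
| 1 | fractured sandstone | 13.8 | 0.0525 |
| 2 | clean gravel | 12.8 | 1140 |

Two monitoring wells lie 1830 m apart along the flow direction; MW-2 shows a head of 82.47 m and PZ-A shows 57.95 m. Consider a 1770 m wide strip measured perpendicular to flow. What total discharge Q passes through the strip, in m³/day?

346000

Flow is parallel to layering, so each bed carries its own Darcy discharge and the transmissivities add.
Σ(K_i·b_i) = 0.0525×13.8 + 1140×12.8 = 14593 m²/day.
Hydraulic gradient i = (82.47 − 57.95) / 1830 = 24.52 / 1830 = 0.01340.
Q = Σ(K_i·b_i) · W · i = 14593 × 1770 × 0.01340 = 3.461e+05 m³/day.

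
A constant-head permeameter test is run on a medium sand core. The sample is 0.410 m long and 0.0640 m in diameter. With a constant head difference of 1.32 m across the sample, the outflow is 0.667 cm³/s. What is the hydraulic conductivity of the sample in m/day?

Cross-sectional area A = π·(d/2)² = π × (0.0640/2)² = 0.003217 m².
Convert discharge: 0.667 cm³/s = 6.670e-07 m³/s.
Darcy's law rearranged: K = Q·L / (A·Δh) = 6.670e-07 × 0.410 / (0.003217 × 1.32) = 6.440e-05 m/s = 5.564 m/day.

5.56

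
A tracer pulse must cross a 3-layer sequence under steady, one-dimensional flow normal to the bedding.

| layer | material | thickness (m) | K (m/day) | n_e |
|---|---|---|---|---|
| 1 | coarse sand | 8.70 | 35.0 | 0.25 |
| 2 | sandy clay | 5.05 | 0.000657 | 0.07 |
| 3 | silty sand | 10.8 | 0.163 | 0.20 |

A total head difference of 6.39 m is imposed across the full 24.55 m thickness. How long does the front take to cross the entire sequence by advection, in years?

With flow normal to the layers, continuity requires the same specific discharge q through every layer.
Σ(b_i/K_i) = 8.70/35.0 + 5.05/0.000657 + 10.8/0.163 = 7753 d.
q = Δh / Σ(b_i/K_i) = 6.39 / 7753 = 0.0008242 m/day.
In each layer the seepage velocity is v_i = q/n_i, so the layer transit time is t_i = b_i·n_i / q:
  layer 1 (coarse sand): t_1 = 8.70 × 0.25 / 0.0008242 = 2639 d
  layer 2 (sandy clay): t_2 = 5.05 × 0.07 / 0.0008242 = 428.9 d
  layer 3 (silty sand): t_3 = 10.8 × 0.20 / 0.0008242 = 2621 d
Total t = Σ t_i = 5689 days = 15.57 years.

15.6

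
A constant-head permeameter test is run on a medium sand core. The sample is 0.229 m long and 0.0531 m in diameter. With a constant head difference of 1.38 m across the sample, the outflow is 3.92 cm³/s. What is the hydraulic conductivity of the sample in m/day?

25.4

Cross-sectional area A = π·(d/2)² = π × (0.0531/2)² = 0.002215 m².
Convert discharge: 3.92 cm³/s = 3.920e-06 m³/s.
Darcy's law rearranged: K = Q·L / (A·Δh) = 3.920e-06 × 0.229 / (0.002215 × 1.38) = 0.0002937 m/s = 25.38 m/day.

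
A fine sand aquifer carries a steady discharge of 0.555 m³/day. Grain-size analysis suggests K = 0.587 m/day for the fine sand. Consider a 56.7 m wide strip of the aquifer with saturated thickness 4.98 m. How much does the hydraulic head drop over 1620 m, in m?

Cross-sectional area A = 56.7 × 4.98 = 282.4 m².
From Q = K·A·i, i = Q / (K·A) = 0.555 / (0.5870 × 282.4) = 0.003348.
Head loss Δh = i · L = 0.003348 × 1620 = 5.424 m.

5.42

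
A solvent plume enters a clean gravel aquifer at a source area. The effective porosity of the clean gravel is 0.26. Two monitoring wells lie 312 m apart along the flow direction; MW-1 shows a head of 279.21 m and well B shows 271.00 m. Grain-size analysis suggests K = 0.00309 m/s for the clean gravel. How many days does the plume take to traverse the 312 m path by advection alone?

11.5

Convert K: 0.00309 m/s × 86400 = 267.0 m/day.
Hydraulic gradient i = (279.21 − 271.00) / 312 = 8.21 / 312 = 0.02631.
Darcy flux q = K · i = 267.0 × 0.02631 = 7.025 m/day.
Seepage velocity v = q / n_e = 7.025 / 0.26 = 27.02 m/day.
Travel time t = L / v = 312 / 27.02 = 11.55 days.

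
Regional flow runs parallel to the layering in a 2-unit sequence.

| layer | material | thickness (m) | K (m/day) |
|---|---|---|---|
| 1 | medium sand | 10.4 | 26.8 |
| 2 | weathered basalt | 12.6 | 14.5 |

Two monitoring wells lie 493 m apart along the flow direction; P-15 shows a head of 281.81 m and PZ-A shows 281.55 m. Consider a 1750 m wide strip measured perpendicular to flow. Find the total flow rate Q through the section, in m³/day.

Flow is parallel to layering, so each bed carries its own Darcy discharge and the transmissivities add.
Σ(K_i·b_i) = 26.8×10.4 + 14.5×12.6 = 461.4 m²/day.
Hydraulic gradient i = (281.81 − 281.55) / 493 = 0.26 / 493 = 0.0005274.
Q = Σ(K_i·b_i) · W · i = 461.4 × 1750 × 0.0005274 = 425.9 m³/day.

426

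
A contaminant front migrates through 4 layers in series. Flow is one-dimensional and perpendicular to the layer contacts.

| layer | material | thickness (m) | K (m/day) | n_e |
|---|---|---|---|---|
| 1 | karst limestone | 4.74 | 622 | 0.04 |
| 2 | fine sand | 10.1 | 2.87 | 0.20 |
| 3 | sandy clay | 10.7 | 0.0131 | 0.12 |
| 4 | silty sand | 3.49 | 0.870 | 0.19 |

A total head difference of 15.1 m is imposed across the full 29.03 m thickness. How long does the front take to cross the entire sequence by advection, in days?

With flow normal to the layers, continuity requires the same specific discharge q through every layer.
Σ(b_i/K_i) = 4.74/622 + 10.1/2.87 + 10.7/0.0131 + 3.49/0.870 = 824.3 d.
q = Δh / Σ(b_i/K_i) = 15.1 / 824.3 = 0.01832 m/day.
In each layer the seepage velocity is v_i = q/n_i, so the layer transit time is t_i = b_i·n_i / q:
  layer 1 (karst limestone): t_1 = 4.74 × 0.04 / 0.01832 = 10.35 d
  layer 2 (fine sand): t_2 = 10.1 × 0.20 / 0.01832 = 110.3 d
  layer 3 (sandy clay): t_3 = 10.7 × 0.12 / 0.01832 = 70.10 d
  layer 4 (silty sand): t_4 = 3.49 × 0.19 / 0.01832 = 36.20 d
Total t = Σ t_i = 226.9 days.

227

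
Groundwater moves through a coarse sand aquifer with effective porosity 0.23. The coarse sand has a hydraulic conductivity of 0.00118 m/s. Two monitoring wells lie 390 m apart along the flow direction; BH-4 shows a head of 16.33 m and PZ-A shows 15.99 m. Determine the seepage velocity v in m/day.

0.386

Convert K: 0.00118 m/s × 86400 = 102.0 m/day.
Hydraulic gradient i = (16.33 − 15.99) / 390 = 0.34 / 390 = 0.0008718.
Darcy flux q = K · i = 102.0 × 0.0008718 = 0.08888 m/day.
Seepage velocity v = q / n_e = 0.08888 / 0.23 = 0.3864 m/day.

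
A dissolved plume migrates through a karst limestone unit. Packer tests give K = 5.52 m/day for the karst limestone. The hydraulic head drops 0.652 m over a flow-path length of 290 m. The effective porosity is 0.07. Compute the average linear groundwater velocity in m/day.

Hydraulic gradient i = Δh / L = 0.652 / 290 = 0.002248.
Darcy flux q = K · i = 5.520 × 0.002248 = 0.01241 m/day.
Seepage velocity v = q / n_e = 0.01241 / 0.07 = 0.1773 m/day.

0.177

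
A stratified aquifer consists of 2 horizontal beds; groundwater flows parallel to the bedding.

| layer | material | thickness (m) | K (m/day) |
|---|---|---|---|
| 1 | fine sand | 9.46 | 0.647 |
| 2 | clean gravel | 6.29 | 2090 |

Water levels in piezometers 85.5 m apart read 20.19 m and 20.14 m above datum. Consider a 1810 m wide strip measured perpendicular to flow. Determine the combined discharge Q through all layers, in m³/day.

13900

Flow is parallel to layering, so each bed carries its own Darcy discharge and the transmissivities add.
Σ(K_i·b_i) = 0.647×9.46 + 2090×6.29 = 13152 m²/day.
Hydraulic gradient i = (20.19 − 20.14) / 85.5 = 0.05 / 85.5 = 0.0005848.
Q = Σ(K_i·b_i) · W · i = 13152 × 1810 × 0.0005848 = 13921 m³/day.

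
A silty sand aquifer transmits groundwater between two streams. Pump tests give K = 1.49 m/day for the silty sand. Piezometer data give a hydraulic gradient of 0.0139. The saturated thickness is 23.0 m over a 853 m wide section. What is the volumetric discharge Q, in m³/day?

406

Cross-sectional area A = 853 × 23.0 = 19619 m².
Hydraulic gradient i = 0.0139.
Darcy's law: Q = K · A · i = 1.490 × 19619 × 0.01390 = 406.3 m³/day.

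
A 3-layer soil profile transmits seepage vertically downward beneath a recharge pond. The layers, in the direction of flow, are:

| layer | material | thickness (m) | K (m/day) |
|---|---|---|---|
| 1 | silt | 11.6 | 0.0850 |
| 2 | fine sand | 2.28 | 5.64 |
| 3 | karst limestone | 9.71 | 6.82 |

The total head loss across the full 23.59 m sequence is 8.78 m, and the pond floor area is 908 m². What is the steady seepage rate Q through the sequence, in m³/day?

57.6

Flow is perpendicular to layering, so the layers act in series and the equivalent K is the thickness-weighted harmonic mean.
Total thickness L = 11.6 + 2.28 + 9.71 = 23.59 m.
Σ(b_i/K_i) = 11.6/0.0850 + 2.28/5.64 + 9.71/6.82 = 138.3 d.
K_eq = L / Σ(b_i/K_i) = 23.59 / 138.3 = 0.1706 m/day.
Q = K_eq · A · (Δh/L) = 0.1706 × 908 × (8.78/23.59) = 57.65 m³/day.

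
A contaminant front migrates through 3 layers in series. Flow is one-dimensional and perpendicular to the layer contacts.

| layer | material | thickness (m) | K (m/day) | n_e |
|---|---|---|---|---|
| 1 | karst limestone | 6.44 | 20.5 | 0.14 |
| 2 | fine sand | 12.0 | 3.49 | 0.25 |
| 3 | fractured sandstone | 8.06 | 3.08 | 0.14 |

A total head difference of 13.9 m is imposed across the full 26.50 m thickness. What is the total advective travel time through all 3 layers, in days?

With flow normal to the layers, continuity requires the same specific discharge q through every layer.
Σ(b_i/K_i) = 6.44/20.5 + 12.0/3.49 + 8.06/3.08 = 6.369 d.
q = Δh / Σ(b_i/K_i) = 13.9 / 6.369 = 2.182 m/day.
In each layer the seepage velocity is v_i = q/n_i, so the layer transit time is t_i = b_i·n_i / q:
  layer 1 (karst limestone): t_1 = 6.44 × 0.14 / 2.182 = 0.4131 d
  layer 2 (fine sand): t_2 = 12.0 × 0.25 / 2.182 = 1.375 d
  layer 3 (fractured sandstone): t_3 = 8.06 × 0.14 / 2.182 = 0.5171 d
Total t = Σ t_i = 2.305 days.

2.30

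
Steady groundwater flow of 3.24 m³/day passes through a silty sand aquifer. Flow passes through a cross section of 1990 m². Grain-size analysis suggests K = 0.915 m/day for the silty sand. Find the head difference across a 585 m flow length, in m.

1.04

From Q = K·A·i, i = Q / (K·A) = 3.24 / (0.9150 × 1990) = 0.001779.
Head loss Δh = i · L = 0.001779 × 585 = 1.041 m.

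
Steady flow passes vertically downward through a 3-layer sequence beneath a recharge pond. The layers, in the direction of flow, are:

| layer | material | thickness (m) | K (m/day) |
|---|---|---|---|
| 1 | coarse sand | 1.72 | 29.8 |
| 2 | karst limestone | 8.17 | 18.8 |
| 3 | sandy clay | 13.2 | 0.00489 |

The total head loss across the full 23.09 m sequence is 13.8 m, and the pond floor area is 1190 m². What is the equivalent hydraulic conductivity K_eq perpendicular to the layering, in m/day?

0.00855

Flow is perpendicular to layering, so the layers act in series and the equivalent K is the thickness-weighted harmonic mean.
Total thickness L = 1.72 + 8.17 + 13.2 = 23.09 m.
Σ(b_i/K_i) = 1.72/29.8 + 8.17/18.8 + 13.2/0.00489 = 2700 d.
K_eq = L / Σ(b_i/K_i) = 23.09 / 2700 = 0.008552 m/day.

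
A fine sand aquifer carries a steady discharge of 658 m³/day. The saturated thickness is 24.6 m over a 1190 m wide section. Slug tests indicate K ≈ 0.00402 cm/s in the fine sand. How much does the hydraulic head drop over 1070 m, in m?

Convert K: 0.00402 cm/s × 864 = 3.473 m/day.
Cross-sectional area A = 1190 × 24.6 = 29274 m².
From Q = K·A·i, i = Q / (K·A) = 658 / (3.473 × 29274) = 0.006471.
Head loss Δh = i · L = 0.006471 × 1070 = 6.924 m.

6.92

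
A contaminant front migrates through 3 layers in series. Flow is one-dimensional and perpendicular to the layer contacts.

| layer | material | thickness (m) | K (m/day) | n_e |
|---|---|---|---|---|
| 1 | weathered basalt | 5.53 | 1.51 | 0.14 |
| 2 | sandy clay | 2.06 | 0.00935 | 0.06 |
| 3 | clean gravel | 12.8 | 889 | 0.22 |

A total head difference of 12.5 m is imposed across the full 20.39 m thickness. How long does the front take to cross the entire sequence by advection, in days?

66.6

With flow normal to the layers, continuity requires the same specific discharge q through every layer.
Σ(b_i/K_i) = 5.53/1.51 + 2.06/0.00935 + 12.8/889 = 224.0 d.
q = Δh / Σ(b_i/K_i) = 12.5 / 224.0 = 0.05580 m/day.
In each layer the seepage velocity is v_i = q/n_i, so the layer transit time is t_i = b_i·n_i / q:
  layer 1 (weathered basalt): t_1 = 5.53 × 0.14 / 0.05580 = 13.87 d
  layer 2 (sandy clay): t_2 = 2.06 × 0.06 / 0.05580 = 2.215 d
  layer 3 (clean gravel): t_3 = 12.8 × 0.22 / 0.05580 = 50.46 d
Total t = Σ t_i = 66.55 days.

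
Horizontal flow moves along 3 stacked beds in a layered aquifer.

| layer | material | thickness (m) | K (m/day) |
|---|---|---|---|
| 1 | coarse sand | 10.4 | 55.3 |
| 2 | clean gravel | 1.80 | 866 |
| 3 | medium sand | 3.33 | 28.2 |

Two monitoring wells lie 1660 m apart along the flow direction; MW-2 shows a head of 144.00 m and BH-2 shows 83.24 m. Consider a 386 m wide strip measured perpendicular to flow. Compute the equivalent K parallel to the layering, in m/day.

143

Flow is parallel to layering, so each bed carries its own Darcy discharge and the transmissivities add.
Σ(K_i·b_i) = 55.3×10.4 + 866×1.80 + 28.2×3.33 = 2228 m²/day.
Total thickness b = 15.53 m, so K_eq = Σ(K_i·b_i)/b = 143.5 m/day.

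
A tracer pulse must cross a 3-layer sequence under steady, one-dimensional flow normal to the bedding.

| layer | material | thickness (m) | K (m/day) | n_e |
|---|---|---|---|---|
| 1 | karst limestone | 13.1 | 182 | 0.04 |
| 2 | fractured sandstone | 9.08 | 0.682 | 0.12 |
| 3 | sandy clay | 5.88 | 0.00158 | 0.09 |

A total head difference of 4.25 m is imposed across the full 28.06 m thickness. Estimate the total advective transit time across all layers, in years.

5.16

With flow normal to the layers, continuity requires the same specific discharge q through every layer.
Σ(b_i/K_i) = 13.1/182 + 9.08/0.682 + 5.88/0.00158 = 3735 d.
q = Δh / Σ(b_i/K_i) = 4.25 / 3735 = 0.001138 m/day.
In each layer the seepage velocity is v_i = q/n_i, so the layer transit time is t_i = b_i·n_i / q:
  layer 1 (karst limestone): t_1 = 13.1 × 0.04 / 0.001138 = 460.5 d
  layer 2 (fractured sandstone): t_2 = 9.08 × 0.12 / 0.001138 = 957.5 d
  layer 3 (sandy clay): t_3 = 5.88 × 0.09 / 0.001138 = 465.1 d
Total t = Σ t_i = 1883 days = 5.156 years.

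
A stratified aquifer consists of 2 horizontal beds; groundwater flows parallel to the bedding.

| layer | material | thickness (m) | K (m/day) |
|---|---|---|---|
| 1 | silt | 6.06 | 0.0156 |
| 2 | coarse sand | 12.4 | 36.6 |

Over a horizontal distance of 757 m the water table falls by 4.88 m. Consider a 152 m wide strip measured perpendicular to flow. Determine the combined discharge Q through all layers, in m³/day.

445

Flow is parallel to layering, so each bed carries its own Darcy discharge and the transmissivities add.
Σ(K_i·b_i) = 0.0156×6.06 + 36.6×12.4 = 453.9 m²/day.
Hydraulic gradient i = Δh / L = 4.88 / 757 = 0.006446.
Q = Σ(K_i·b_i) · W · i = 453.9 × 152 × 0.006446 = 444.8 m³/day.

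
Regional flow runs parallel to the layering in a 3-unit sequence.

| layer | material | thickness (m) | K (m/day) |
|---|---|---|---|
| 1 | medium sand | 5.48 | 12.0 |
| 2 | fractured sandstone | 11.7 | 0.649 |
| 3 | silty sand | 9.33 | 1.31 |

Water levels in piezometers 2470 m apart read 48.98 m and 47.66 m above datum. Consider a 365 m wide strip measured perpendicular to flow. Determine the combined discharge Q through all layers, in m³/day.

Flow is parallel to layering, so each bed carries its own Darcy discharge and the transmissivities add.
Σ(K_i·b_i) = 12.0×5.48 + 0.649×11.7 + 1.31×9.33 = 85.58 m²/day.
Hydraulic gradient i = (48.98 − 47.66) / 2470 = 1.32 / 2470 = 0.0005344.
Q = Σ(K_i·b_i) · W · i = 85.58 × 365 × 0.0005344 = 16.69 m³/day.

16.7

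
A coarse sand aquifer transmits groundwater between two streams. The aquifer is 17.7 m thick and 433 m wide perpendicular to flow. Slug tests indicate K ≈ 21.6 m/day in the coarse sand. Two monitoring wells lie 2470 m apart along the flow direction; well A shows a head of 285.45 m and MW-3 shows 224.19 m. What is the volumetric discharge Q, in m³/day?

Cross-sectional area A = 433 × 17.7 = 7664 m².
Hydraulic gradient i = (285.45 − 224.19) / 2470 = 61.26 / 2470 = 0.02480.
Darcy's law: Q = K · A · i = 21.60 × 7664 × 0.02480 = 4106 m³/day.

4110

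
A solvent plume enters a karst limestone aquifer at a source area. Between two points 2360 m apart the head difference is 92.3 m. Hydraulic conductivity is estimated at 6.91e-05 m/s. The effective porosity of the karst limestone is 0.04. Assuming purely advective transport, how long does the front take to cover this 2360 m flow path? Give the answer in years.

Convert K: 6.91e-05 m/s × 86400 = 5.970 m/day.
Hydraulic gradient i = Δh / L = 92.3 / 2360 = 0.03911.
Darcy flux q = K · i = 5.970 × 0.03911 = 0.2335 m/day.
Seepage velocity v = q / n_e = 0.2335 / 0.04 = 5.837 m/day.
Travel time t = L / v = 2360 / 5.837 = 404.3 days = 1.107 years.

1.11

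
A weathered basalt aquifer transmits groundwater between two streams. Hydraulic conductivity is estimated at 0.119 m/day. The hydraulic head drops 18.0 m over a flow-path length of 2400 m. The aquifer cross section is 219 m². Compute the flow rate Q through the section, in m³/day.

Hydraulic gradient i = Δh / L = 18.0 / 2400 = 0.007500.
Darcy's law: Q = K · A · i = 0.1190 × 219.0 × 0.007500 = 0.1955 m³/day.

0.195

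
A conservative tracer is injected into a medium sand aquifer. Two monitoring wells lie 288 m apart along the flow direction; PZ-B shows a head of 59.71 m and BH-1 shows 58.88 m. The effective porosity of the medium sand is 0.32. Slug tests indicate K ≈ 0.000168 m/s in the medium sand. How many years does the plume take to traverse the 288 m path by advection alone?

Convert K: 0.000168 m/s × 86400 = 14.52 m/day.
Hydraulic gradient i = (59.71 − 58.88) / 288 = 0.83 / 288 = 0.002882.
Darcy flux q = K · i = 14.52 × 0.002882 = 0.04183 m/day.
Seepage velocity v = q / n_e = 0.04183 / 0.32 = 0.1307 m/day.
Travel time t = L / v = 288 / 0.1307 = 2203 days = 6.032 years.

6.03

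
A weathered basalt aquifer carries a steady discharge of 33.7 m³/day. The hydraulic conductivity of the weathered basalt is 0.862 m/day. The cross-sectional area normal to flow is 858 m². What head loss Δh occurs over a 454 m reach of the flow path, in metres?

20.7

From Q = K·A·i, i = Q / (K·A) = 33.7 / (0.8620 × 858.0) = 0.04557.
Head loss Δh = i · L = 0.04557 × 454 = 20.69 m.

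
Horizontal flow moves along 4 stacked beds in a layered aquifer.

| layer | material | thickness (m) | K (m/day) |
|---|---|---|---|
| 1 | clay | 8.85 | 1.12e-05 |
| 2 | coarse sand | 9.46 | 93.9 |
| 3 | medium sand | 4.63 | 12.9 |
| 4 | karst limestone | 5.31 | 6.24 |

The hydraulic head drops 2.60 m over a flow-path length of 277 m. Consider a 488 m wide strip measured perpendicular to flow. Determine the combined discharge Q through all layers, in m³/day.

Flow is parallel to layering, so each bed carries its own Darcy discharge and the transmissivities add.
Σ(K_i·b_i) = 1.12e-05×8.85 + 93.9×9.46 + 12.9×4.63 + 6.24×5.31 = 981.2 m²/day.
Hydraulic gradient i = Δh / L = 2.60 / 277 = 0.009386.
Q = Σ(K_i·b_i) · W · i = 981.2 × 488 × 0.009386 = 4494 m³/day.

4490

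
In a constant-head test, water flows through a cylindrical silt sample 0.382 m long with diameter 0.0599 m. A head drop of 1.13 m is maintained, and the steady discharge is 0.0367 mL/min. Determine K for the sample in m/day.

0.00634

Cross-sectional area A = π·(d/2)² = π × (0.0599/2)² = 0.002818 m².
Convert discharge: 0.0367 mL/min = 6.117e-10 m³/s.
Darcy's law rearranged: K = Q·L / (A·Δh) = 6.117e-10 × 0.382 / (0.002818 × 1.13) = 7.338e-08 m/s = 0.006340 m/day.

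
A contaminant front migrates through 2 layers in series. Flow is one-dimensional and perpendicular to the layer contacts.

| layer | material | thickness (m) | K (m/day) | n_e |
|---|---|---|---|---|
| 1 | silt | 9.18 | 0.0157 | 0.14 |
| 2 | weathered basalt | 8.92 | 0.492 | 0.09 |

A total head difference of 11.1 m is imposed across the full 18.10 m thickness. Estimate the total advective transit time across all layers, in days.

With flow normal to the layers, continuity requires the same specific discharge q through every layer.
Σ(b_i/K_i) = 9.18/0.0157 + 8.92/0.492 = 602.8 d.
q = Δh / Σ(b_i/K_i) = 11.1 / 602.8 = 0.01841 m/day.
In each layer the seepage velocity is v_i = q/n_i, so the layer transit time is t_i = b_i·n_i / q:
  layer 1 (silt): t_1 = 9.18 × 0.14 / 0.01841 = 69.80 d
  layer 2 (weathered basalt): t_2 = 8.92 × 0.09 / 0.01841 = 43.60 d
Total t = Σ t_i = 113.4 days.

113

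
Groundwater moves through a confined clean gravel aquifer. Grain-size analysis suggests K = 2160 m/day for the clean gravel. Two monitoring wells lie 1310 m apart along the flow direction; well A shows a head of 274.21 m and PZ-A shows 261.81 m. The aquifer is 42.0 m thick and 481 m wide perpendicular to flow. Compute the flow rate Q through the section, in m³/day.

Cross-sectional area A = 481 × 42.0 = 20202 m².
Hydraulic gradient i = (274.21 − 261.81) / 1310 = 12.4 / 1310 = 0.009466.
Darcy's law: Q = K · A · i = 2160 × 20202 × 0.009466 = 4.130e+05 m³/day.

413000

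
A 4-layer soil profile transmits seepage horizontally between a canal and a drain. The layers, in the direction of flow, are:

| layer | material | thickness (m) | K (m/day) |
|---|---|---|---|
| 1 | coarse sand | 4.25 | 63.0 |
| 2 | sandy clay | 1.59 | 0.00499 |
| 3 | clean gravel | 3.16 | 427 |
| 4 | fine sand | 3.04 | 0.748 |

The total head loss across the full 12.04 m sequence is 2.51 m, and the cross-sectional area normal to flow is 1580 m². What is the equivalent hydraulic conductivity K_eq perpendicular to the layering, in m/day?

Flow is perpendicular to layering, so the layers act in series and the equivalent K is the thickness-weighted harmonic mean.
Total thickness L = 4.25 + 1.59 + 3.16 + 3.04 = 12.04 m.
Σ(b_i/K_i) = 4.25/63.0 + 1.59/0.00499 + 3.16/427 + 3.04/0.748 = 322.8 d.
K_eq = L / Σ(b_i/K_i) = 12.04 / 322.8 = 0.03730 m/day.

0.0373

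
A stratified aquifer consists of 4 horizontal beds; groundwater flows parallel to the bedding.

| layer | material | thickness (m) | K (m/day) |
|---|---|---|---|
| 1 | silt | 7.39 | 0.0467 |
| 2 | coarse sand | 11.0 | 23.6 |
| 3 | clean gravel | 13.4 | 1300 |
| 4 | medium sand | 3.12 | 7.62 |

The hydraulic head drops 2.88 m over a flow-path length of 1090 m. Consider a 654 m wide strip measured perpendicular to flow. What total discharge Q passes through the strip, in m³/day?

Flow is parallel to layering, so each bed carries its own Darcy discharge and the transmissivities add.
Σ(K_i·b_i) = 0.0467×7.39 + 23.6×11.0 + 1300×13.4 + 7.62×3.12 = 17704 m²/day.
Hydraulic gradient i = Δh / L = 2.88 / 1090 = 0.002642.
Q = Σ(K_i·b_i) · W · i = 17704 × 654 × 0.002642 = 30592 m³/day.

30600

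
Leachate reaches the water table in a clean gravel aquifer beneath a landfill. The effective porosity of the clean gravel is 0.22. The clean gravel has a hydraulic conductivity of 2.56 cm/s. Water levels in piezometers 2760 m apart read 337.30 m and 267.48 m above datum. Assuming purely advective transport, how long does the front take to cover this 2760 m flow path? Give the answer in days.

10.9

Convert K: 2.56 cm/s × 864 = 2212 m/day.
Hydraulic gradient i = (337.30 − 267.48) / 2760 = 69.82 / 2760 = 0.02530.
Darcy flux q = K · i = 2212 × 0.02530 = 55.95 m/day.
Seepage velocity v = q / n_e = 55.95 / 0.22 = 254.3 m/day.
Travel time t = L / v = 2760 / 254.3 = 10.85 days.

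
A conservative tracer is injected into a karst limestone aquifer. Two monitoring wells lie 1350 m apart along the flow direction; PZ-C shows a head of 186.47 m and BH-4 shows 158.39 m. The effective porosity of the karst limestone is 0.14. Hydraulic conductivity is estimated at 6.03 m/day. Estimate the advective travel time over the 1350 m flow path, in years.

4.13

Hydraulic gradient i = (186.47 − 158.39) / 1350 = 28.08 / 1350 = 0.02080.
Darcy flux q = K · i = 6.030 × 0.02080 = 0.1254 m/day.
Seepage velocity v = q / n_e = 0.1254 / 0.14 = 0.8959 m/day.
Travel time t = L / v = 1350 / 0.8959 = 1507 days = 4.126 years.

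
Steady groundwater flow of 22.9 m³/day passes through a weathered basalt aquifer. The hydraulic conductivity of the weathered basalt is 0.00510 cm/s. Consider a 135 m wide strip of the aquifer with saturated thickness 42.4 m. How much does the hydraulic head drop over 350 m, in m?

Convert K: 0.00510 cm/s × 864 = 4.406 m/day.
Cross-sectional area A = 135 × 42.4 = 5724 m².
From Q = K·A·i, i = Q / (K·A) = 22.9 / (4.406 × 5724) = 0.0009079.
Head loss Δh = i · L = 0.0009079 × 350 = 0.3178 m.

0.318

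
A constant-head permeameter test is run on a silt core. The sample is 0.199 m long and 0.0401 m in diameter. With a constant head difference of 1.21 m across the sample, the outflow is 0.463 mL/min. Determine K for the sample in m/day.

Cross-sectional area A = π·(d/2)² = π × (0.0401/2)² = 0.001263 m².
Convert discharge: 0.463 mL/min = 7.717e-09 m³/s.
Darcy's law rearranged: K = Q·L / (A·Δh) = 7.717e-09 × 0.199 / (0.001263 × 1.21) = 1.005e-06 m/s = 0.08682 m/day.

0.0868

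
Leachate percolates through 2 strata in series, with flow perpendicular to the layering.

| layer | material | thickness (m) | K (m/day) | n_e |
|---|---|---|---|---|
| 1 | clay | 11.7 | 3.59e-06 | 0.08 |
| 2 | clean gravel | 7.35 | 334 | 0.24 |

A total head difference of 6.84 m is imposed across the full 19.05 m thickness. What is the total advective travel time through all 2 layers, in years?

3520

With flow normal to the layers, continuity requires the same specific discharge q through every layer.
Σ(b_i/K_i) = 11.7/3.59e-06 + 7.35/334 = 3.259e+06 d.
q = Δh / Σ(b_i/K_i) = 6.84 / 3.259e+06 = 2.099e-06 m/day.
In each layer the seepage velocity is v_i = q/n_i, so the layer transit time is t_i = b_i·n_i / q:
  layer 1 (clay): t_1 = 11.7 × 0.08 / 2.099e-06 = 4.460e+05 d
  layer 2 (clean gravel): t_2 = 7.35 × 0.24 / 2.099e-06 = 8.405e+05 d
Total t = Σ t_i = 1.286e+06 days = 3522 years.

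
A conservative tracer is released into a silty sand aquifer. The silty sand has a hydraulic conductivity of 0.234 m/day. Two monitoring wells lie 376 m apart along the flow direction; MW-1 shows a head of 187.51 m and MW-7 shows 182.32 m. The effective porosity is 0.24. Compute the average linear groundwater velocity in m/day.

Hydraulic gradient i = (187.51 − 182.32) / 376 = 5.19 / 376 = 0.01380.
Darcy flux q = K · i = 0.2340 × 0.01380 = 0.003230 m/day.
Seepage velocity v = q / n_e = 0.003230 / 0.24 = 0.01346 m/day.

0.0135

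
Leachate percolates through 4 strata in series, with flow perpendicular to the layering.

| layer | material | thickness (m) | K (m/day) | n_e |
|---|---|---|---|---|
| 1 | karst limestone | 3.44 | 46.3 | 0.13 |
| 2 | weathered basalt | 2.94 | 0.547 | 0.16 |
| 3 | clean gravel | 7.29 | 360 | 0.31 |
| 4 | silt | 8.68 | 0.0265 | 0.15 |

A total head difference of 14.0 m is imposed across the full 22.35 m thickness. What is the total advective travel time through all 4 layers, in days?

With flow normal to the layers, continuity requires the same specific discharge q through every layer.
Σ(b_i/K_i) = 3.44/46.3 + 2.94/0.547 + 7.29/360 + 8.68/0.0265 = 333.0 d.
q = Δh / Σ(b_i/K_i) = 14.0 / 333.0 = 0.04204 m/day.
In each layer the seepage velocity is v_i = q/n_i, so the layer transit time is t_i = b_i·n_i / q:
  layer 1 (karst limestone): t_1 = 3.44 × 0.13 / 0.04204 = 10.64 d
  layer 2 (weathered basalt): t_2 = 2.94 × 0.16 / 0.04204 = 11.19 d
  layer 3 (clean gravel): t_3 = 7.29 × 0.31 / 0.04204 = 53.76 d
  layer 4 (silt): t_4 = 8.68 × 0.15 / 0.04204 = 30.97 d
Total t = Σ t_i = 106.6 days.

107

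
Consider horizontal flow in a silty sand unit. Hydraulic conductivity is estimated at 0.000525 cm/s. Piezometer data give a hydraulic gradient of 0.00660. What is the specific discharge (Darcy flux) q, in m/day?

Convert K: 0.000525 cm/s × 864 = 0.4536 m/day.
Hydraulic gradient i = 0.00660.
Specific discharge q = K · i = 0.4536 × 0.006600 = 0.002994 m/day.

0.00299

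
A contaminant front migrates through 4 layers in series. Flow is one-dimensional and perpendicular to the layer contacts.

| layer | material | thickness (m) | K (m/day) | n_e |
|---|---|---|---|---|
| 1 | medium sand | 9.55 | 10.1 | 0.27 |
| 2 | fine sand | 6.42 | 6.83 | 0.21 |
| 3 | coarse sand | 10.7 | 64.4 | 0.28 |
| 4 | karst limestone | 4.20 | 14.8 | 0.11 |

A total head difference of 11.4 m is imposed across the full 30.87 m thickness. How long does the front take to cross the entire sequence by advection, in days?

With flow normal to the layers, continuity requires the same specific discharge q through every layer.
Σ(b_i/K_i) = 9.55/10.1 + 6.42/6.83 + 10.7/64.4 + 4.20/14.8 = 2.335 d.
q = Δh / Σ(b_i/K_i) = 11.4 / 2.335 = 4.881 m/day.
In each layer the seepage velocity is v_i = q/n_i, so the layer transit time is t_i = b_i·n_i / q:
  layer 1 (medium sand): t_1 = 9.55 × 0.27 / 4.881 = 0.5282 d
  layer 2 (fine sand): t_2 = 6.42 × 0.21 / 4.881 = 0.2762 d
  layer 3 (coarse sand): t_3 = 10.7 × 0.28 / 4.881 = 0.6138 d
  layer 4 (karst limestone): t_4 = 4.20 × 0.11 / 4.881 = 0.09465 d
Total t = Σ t_i = 1.513 days.

1.51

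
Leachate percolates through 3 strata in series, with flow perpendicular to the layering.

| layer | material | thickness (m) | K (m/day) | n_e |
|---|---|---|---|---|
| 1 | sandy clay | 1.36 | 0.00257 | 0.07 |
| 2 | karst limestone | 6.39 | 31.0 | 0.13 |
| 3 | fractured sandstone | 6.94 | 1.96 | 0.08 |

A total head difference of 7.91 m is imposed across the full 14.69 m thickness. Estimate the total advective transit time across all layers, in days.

99.8

With flow normal to the layers, continuity requires the same specific discharge q through every layer.
Σ(b_i/K_i) = 1.36/0.00257 + 6.39/31.0 + 6.94/1.96 = 532.9 d.
q = Δh / Σ(b_i/K_i) = 7.91 / 532.9 = 0.01484 m/day.
In each layer the seepage velocity is v_i = q/n_i, so the layer transit time is t_i = b_i·n_i / q:
  layer 1 (sandy clay): t_1 = 1.36 × 0.07 / 0.01484 = 6.414 d
  layer 2 (karst limestone): t_2 = 6.39 × 0.13 / 0.01484 = 55.97 d
  layer 3 (fractured sandstone): t_3 = 6.94 × 0.08 / 0.01484 = 37.41 d
Total t = Σ t_i = 99.79 days.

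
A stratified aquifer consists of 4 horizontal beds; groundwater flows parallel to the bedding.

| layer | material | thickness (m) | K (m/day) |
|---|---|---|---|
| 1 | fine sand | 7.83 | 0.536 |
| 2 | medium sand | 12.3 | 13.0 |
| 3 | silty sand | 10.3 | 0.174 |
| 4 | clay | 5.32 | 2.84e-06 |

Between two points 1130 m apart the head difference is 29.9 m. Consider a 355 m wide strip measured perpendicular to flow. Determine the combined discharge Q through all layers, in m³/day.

Flow is parallel to layering, so each bed carries its own Darcy discharge and the transmissivities add.
Σ(K_i·b_i) = 0.536×7.83 + 13.0×12.3 + 0.174×10.3 + 2.84e-06×5.32 = 165.9 m²/day.
Hydraulic gradient i = Δh / L = 29.9 / 1130 = 0.02646.
Q = Σ(K_i·b_i) · W · i = 165.9 × 355 × 0.02646 = 1558 m³/day.

1560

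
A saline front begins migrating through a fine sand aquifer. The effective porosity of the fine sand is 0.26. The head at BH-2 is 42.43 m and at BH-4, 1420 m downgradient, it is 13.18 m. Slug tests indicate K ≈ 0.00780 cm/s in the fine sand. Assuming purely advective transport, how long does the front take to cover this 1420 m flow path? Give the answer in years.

Convert K: 0.00780 cm/s × 864 = 6.739 m/day.
Hydraulic gradient i = (42.43 − 13.18) / 1420 = 29.25 / 1420 = 0.02060.
Darcy flux q = K · i = 6.739 × 0.02060 = 0.1388 m/day.
Seepage velocity v = q / n_e = 0.1388 / 0.26 = 0.5339 m/day.
Travel time t = L / v = 1420 / 0.5339 = 2660 days = 7.282 years.

7.28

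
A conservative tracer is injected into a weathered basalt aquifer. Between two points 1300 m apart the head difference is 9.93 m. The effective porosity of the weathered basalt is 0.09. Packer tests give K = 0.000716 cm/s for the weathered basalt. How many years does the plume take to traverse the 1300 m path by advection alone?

Convert K: 0.000716 cm/s × 864 = 0.6186 m/day.
Hydraulic gradient i = Δh / L = 9.93 / 1300 = 0.007638.
Darcy flux q = K · i = 0.6186 × 0.007638 = 0.004725 m/day.
Seepage velocity v = q / n_e = 0.004725 / 0.09 = 0.05250 m/day.
Travel time t = L / v = 1300 / 0.05250 = 24760 days = 67.79 years.

67.8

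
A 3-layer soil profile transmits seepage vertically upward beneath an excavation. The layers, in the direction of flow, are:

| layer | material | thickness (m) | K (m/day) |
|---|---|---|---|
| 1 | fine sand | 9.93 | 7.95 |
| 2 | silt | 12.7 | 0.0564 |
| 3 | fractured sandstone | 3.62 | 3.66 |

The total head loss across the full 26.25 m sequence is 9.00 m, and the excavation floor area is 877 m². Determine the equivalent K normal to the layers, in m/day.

Flow is perpendicular to layering, so the layers act in series and the equivalent K is the thickness-weighted harmonic mean.
Total thickness L = 9.93 + 12.7 + 3.62 = 26.25 m.
Σ(b_i/K_i) = 9.93/7.95 + 12.7/0.0564 + 3.62/3.66 = 227.4 d.
K_eq = L / Σ(b_i/K_i) = 26.25 / 227.4 = 0.1154 m/day.

0.115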